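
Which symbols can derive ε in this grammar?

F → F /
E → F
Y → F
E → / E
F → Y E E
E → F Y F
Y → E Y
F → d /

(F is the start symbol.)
There are no ε-productions, so no non-terminal can derive ε.
No non-terminals are nullable.

Answer: None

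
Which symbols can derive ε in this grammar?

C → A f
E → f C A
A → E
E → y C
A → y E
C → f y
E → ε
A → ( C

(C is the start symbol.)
{ 'A', 'E' }

A non-terminal is nullable if it can derive ε (the empty string): either it has an ε-production, or it has a production whose right-hand side consists entirely of nullable non-terminals.

ε-productions: E → ε
So E is immediately nullable.
A → E: every symbol on the right is nullable, so A is nullable too.
No further non-terminal can be added: every production for the remaining non-terminals contains a terminal or a non-nullable non-terminal.
Nullable = { 'A', 'E' }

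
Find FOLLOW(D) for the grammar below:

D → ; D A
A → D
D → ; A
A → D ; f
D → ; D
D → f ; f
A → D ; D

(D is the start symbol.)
{ $, ';', 'f' }

To compute FOLLOW(D), find every occurrence of D on a right-hand side N → α D β: add FIRST(β) \ {ε}, and if β is empty or nullable also add FOLLOW(N). Iterate to a fixed point.

D is the start symbol, so $ ∈ FOLLOW(D).
In D → ; D A: D is followed by A, add FIRST(A) \ {ε} = { ';', 'f' }
In A → D: D is at the end, add FOLLOW(A)
In A → D ; f: D is followed by ';' f, add FIRST(';' f) \ {ε} = { ';' }
In D → ; D: D is at the end; this adds FOLLOW(D) to itself — nothing new
In A → D ; D: D is followed by ';' D, add FIRST(';' D) \ {ε} = { ';' }
In A → D ; D: D is at the end, add FOLLOW(A)

The FOLLOW sets referred to above (computed the same way, to a fixed point):
  FOLLOW(A) = { $, ';', 'f' }

Taking the union: FOLLOW(D) = { $, ';', 'f' }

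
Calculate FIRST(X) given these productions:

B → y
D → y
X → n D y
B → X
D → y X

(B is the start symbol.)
From X → n D y:
  - n is a terminal: add 'n' and stop

Collecting: FIRST(X) = { 'n' }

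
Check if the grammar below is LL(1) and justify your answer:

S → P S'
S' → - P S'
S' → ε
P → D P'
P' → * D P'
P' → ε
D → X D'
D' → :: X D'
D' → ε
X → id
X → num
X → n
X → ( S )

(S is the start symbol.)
Relevant sets:
  FOLLOW(S') = { $, ')' }
  FOLLOW(P') = { $, ')', '-' }
  FOLLOW(D') = { $, ')', '*', '-' }

For S':
  PREDICT(S' → '-' P S') = { '-' }
  PREDICT(S' → ε) = { $, ')' }
For P':
  PREDICT(P' → '*' D P') = { '*' }
  PREDICT(P' → ε) = { $, ')', '-' }
For D':
  PREDICT(D' → :: X D') = { '::' }
  PREDICT(D' → ε) = { $, ')', '*', '-' }
For X:
  PREDICT(X → id) = { 'id' }
  PREDICT(X → num) = { 'num' }
  PREDICT(X → n) = { 'n' }
  PREDICT(X → '(' S ')') = { '(' }
S, P, D have a single production, so nothing to check there.

All predict sets are disjoint. The grammar IS LL(1).

Answer: Yes, the grammar is LL(1).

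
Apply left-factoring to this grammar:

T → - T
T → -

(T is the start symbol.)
T → - T'
T' → T
T' → ε

Left-factoring transforms A → αβ₁ | αβ₂ into A → αA' and A' → β₁ | β₂
(α is the longest common prefix among the alternatives). Repeat until
no nonterminal has two alternatives with a common prefix.

Round 1: T has alternatives sharing prefix '-'. Introduce T': T → - T'
  Add: T' → T
  Add: T' → ε

No remaining common prefixes — done.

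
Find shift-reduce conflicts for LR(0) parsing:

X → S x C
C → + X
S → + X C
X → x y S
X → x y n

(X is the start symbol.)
A shift-reduce conflict occurs when an LR(0) state has both:
  - a complete (reduce) item [A → α .] (dot at the end), and
  - a shift item [B → β . c γ] (dot before a terminal).

Augment with X' → X and build the canonical LR(0) collection (I0 = CLOSURE({[X' → . X]}), then GOTO on every symbol after a dot until no new states appear). It has 14 states:
  I0: { [S → . + X C], [X → . S x C], [X → . x y S], [X → . x y n], [X' → . X] }  — shift
  I1: { [S → + . X C], [S → . + X C], [X → . S x C], [X → . x y S], [X → . x y n] }  — shift
  I2: { [X → S . x C] }  — shift
  I3: { [X' → X .] }  — accept
  I4: { [X → x . y S], [X → x . y n] }  — shift
  I5: { [S → . + X C], [X → x y . S], [X → x y . n] }  — shift
  I6: { [X → x y S .] }  — reduce
  I7: { [X → x y n .] }  — reduce
  I8: { [C → . + X], [X → S x . C] }  — shift
  I9: { [C → + . X], [S → . + X C], [X → . S x C], [X → . x y S], [X → . x y n] }  — shift
  I10: { [X → S x C .] }  — reduce
  I11: { [C → + X .] }  — reduce
  I12: { [C → . + X], [S → + X . C] }  — shift
  I13: { [S → + X C .] }  — reduce

No state contains both a complete item and a shift item.

Answer: No shift-reduce conflicts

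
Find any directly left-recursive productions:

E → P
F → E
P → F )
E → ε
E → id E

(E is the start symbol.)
No direct left recursion

E → P: starts with P
F → E: starts with E
P → F ): starts with F
E → ε: starts with ε
E → id E: starts with id

No direct left recursion found.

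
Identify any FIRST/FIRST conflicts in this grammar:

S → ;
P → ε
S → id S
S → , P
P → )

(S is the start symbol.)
No FIRST/FIRST conflicts.

Productions for S:
  S → ;: FIRST = { ';' }
  S → id S: FIRST = { 'id' }
  S → , P: FIRST = { ',' }
Productions for P:
  P → ε: FIRST = { ε }
  P → ): FIRST = { ')' }

All alternatives of each non-terminal have pairwise disjoint FIRST sets.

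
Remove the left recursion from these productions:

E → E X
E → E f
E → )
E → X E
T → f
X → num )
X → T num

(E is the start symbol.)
E → ) E'
E → X E E'
E' → X E'
E' → f E'
E' → ε
T → f
X → num )
X → T num

E is directly left-recursive. The standard transformation for
  A → A α₁ | ... | A α_m | β₁ | ... | β_n
is
  A  → β₁ A' | ... | β_n A'
  A' → α₁ A' | ... | α_m A' | ε

E → ) becomes E → ) E'
E → X E becomes E → X E E'
E → E X becomes E' → X E'
E → E f becomes E' → f E'
Add E' → ε

Productions for other non-terminals are unchanged:
  T → f
  X → num )
  X → T num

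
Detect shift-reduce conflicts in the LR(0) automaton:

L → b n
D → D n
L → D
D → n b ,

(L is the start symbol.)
Augment with L' → L and build the canonical LR(0) collection (I0 = CLOSURE({[L' → . L]}), then GOTO on every symbol after a dot until no new states appear). It has 9 states:
  I0: { [D → . D n], [D → . n b ,], [L → . D], [L → . b n], [L' → . L] }  — shift
  I1: { [D → D . n], [L → D .] }  — shift, reduce
  I2: { [L' → L .] }  — accept
  I3: { [L → b . n] }  — shift
  I4: { [D → n . b ,] }  — shift
  I5: { [D → n b . ,] }  — shift
  I6: { [D → n b , .] }  — reduce
  I7: { [L → b n .] }  — reduce
  I8: { [D → D n .] }  — reduce

I1 contains reduce item [L → D .] and shift item [D → D . n] — shift-reduce conflict.

Answer: Yes — I1: [L → D .] vs [D → D . n]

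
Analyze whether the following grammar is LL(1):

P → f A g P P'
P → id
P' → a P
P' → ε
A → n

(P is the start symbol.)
A grammar is LL(1) if for each non-terminal N with multiple productions, the predict sets of those productions are pairwise disjoint, where PREDICT(N → α) = (FIRST(α) \ {ε}) ∪ (FOLLOW(N) if α ⇒* ε).

Relevant sets:
  FOLLOW(P') = { $, 'a' }

For P:
  PREDICT(P → f A g P P') = { 'f' }
  PREDICT(P → id) = { 'id' }
For P':
  PREDICT(P' → a P) = { 'a' }
  PREDICT(P' → ε) = { $, 'a' }
A has a single production, so nothing to check there.

Conflict found: Predict set conflict for P': { 'a' }
The grammar is NOT LL(1).

Answer: No. Predict set conflict for P': { 'a' }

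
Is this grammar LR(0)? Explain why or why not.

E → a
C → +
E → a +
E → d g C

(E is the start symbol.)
No. Shift-reduce conflict between [E → a .] and [E → a . +]

A grammar is LR(0) if no state in the canonical LR(0) collection has:
  - both a shift item (dot before a terminal) and a complete item (shift-reduce conflict), or
  - two or more complete items (reduce-reduce conflict; the accept item [E' → E .] counts as a complete item here).

Augment with E' → E and build the canonical LR(0) collection (I0 = CLOSURE({[E' → . E]}), then GOTO on every symbol after a dot until no new states appear). It has 8 states:
  I0: { [E → . a +], [E → . a], [E → . d g C], [E' → . E] }  — shift
  I1: { [E' → E .] }  — accept
  I2: { [E → a . +], [E → a .] }  — shift, reduce
  I3: { [E → d . g C] }  — shift
  I4: { [C → . +], [E → d g . C] }  — shift
  I5: { [C → + .] }  — reduce
  I6: { [E → d g C .] }  — reduce
  I7: { [E → a + .] }  — reduce

Conflict in state I2:
  Shift-reduce conflict between [E → a .] and [E → a . +]
So the grammar is NOT LR(0).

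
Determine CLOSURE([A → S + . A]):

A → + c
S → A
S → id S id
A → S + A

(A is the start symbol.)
{ [A → . + c], [A → . S + A], [A → S + . A], [S → . A], [S → . id S id] }

Start with: [A → S + . A]
  [A → S + . A] has the dot before A: add [A → . + c], [A → . S + A]
  [A → . S + A] has the dot before S: add [S → . A], [S → . id S id]
No further items can be added.

CLOSURE = { [A → . + c], [A → . S + A], [A → S + . A], [S → . A], [S → . id S id] }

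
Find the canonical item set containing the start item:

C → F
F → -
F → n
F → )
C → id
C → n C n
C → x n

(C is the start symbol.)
{ [C → . F], [C → . id], [C → . n C n], [C → . x n], [C' → . C], [F → . )], [F → . -], [F → . n] }

First, augment the grammar with C' → C
I₀ = CLOSURE({ [C' → . C] }):
  [C' → . C] has the dot before C: add [C → . F], [C → . id], [C → . n C n], [C → . x n]
  [C → . F] has the dot before F: add [F → . -], [F → . n], [F → . )]
No further items can be added.

I₀ = { [C → . F], [C → . id], [C → . n C n], [C → . x n], [C' → . C], [F → . )], [F → . -], [F → . n] }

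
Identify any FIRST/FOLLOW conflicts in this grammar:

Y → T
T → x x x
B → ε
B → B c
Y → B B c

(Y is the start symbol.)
A FIRST/FOLLOW conflict occurs when a non-terminal N has a nullable alternative N → β (β ⇒* ε) and another alternative N → α with FIRST(α) ∩ FOLLOW(N) ≠ ∅: on such a lookahead the parser cannot decide between expanding α and letting N vanish via β.

Nullable non-terminals: B.
FIRST sets used below: FIRST(B) = { 'c', ε }

B: nullable alternative(s) B → ε; FOLLOW(B) = { 'c' }
  B → ε: FIRST \ {ε} = { } — this is the only nullable alternative, skip
  B → B c: FIRST \ {ε} = { 'c' } — overlaps FOLLOW(B) on { 'c' }: CONFLICT

T, Y have no nullable alternative, so no FIRST/FOLLOW check is needed there.

So the grammar has 1 FIRST/FOLLOW conflict (marked CONFLICT above).

Answer: Yes. B → B c with FOLLOW(B) on { 'c' }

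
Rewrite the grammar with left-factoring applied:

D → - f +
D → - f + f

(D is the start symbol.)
Left-factoring transforms A → αβ₁ | αβ₂ into A → αA' and A' → β₁ | β₂
(α is the longest common prefix among the alternatives). Repeat until
no nonterminal has two alternatives with a common prefix.

Round 1: D has alternatives sharing prefix '- f +'. Introduce D': D → - f + D'
  Add: D' → ε
  Add: D' → f

No remaining common prefixes — done.

Resulting grammar:
D → - f + D'
D' → ε
D' → f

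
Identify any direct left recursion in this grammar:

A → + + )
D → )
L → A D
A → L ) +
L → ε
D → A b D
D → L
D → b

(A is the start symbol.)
Direct left recursion occurs when N → N α for some non-terminal N (the right-hand side begins with the left-hand side itself).

A → + + ): starts with '+'
D → ): starts with ')'
L → A D: starts with A
A → L ) +: starts with L
L → ε: starts with ε
D → A b D: starts with A
D → L: starts with L
D → b: starts with b

No direct left recursion found.

Answer: No direct left recursion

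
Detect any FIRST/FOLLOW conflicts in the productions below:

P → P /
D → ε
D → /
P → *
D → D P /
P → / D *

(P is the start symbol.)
A FIRST/FOLLOW conflict occurs when a non-terminal N has a nullable alternative N → β (β ⇒* ε) and another alternative N → α with FIRST(α) ∩ FOLLOW(N) ≠ ∅: on such a lookahead the parser cannot decide between expanding α and letting N vanish via β.

Nullable non-terminals: D.
FIRST sets used below: FIRST(D) = { '*', '/', ε }, FIRST(P) = { '*', '/' }

D: nullable alternative(s) D → ε; FOLLOW(D) = { '*', '/' }
  D → ε: FIRST \ {ε} = { } — this is the only nullable alternative, skip
  D → /: FIRST \ {ε} = { '/' } — overlaps FOLLOW(D) on { '/' }: CONFLICT
  D → D P /: FIRST \ {ε} = { '*', '/' } — overlaps FOLLOW(D) on { '*', '/' }: CONFLICT

P has no nullable alternative, so no FIRST/FOLLOW check is needed there.

So the grammar has 2 FIRST/FOLLOW conflicts (marked CONFLICT above).

Answer: Yes. D → '/' with FOLLOW(D) on { '/' }; D → D P '/' with FOLLOW(D) on { '*', '/' }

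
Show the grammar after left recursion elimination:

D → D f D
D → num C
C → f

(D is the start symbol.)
D is directly left-recursive. The standard transformation for
  A → A α₁ | ... | A α_m | β₁ | ... | β_n
is
  A  → β₁ A' | ... | β_n A'
  A' → α₁ A' | ... | α_m A' | ε

D → num C becomes D → num C D'
D → D f D becomes D' → f D D'
Add D' → ε

Productions for other non-terminals are unchanged:
  C → f

Resulting grammar:
D → num C D'
D' → f D D'
D' → ε
C → f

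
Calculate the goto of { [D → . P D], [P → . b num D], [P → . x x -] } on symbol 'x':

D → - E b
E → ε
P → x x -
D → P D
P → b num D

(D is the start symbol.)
{ [P → x . x -] }

GOTO(I, 'x') = CLOSURE({ [A → αX.β] : [A → α.Xβ] ∈ I, X = 'x' })

Items with dot before 'x', with the dot advanced:
  [P → . x x -] → [P → x . x -]
Closure adds nothing (no advanced item has the dot before a non-terminal).

GOTO = { [P → x . x -] }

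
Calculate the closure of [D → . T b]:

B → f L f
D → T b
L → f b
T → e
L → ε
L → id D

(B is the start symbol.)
To compute CLOSURE, for each item [A → α.Bβ] where B is a non-terminal, add [B → .γ] for all productions B → γ; repeat for the newly added items until nothing changes.

Start with: [D → . T b]
  [D → . T b] has the dot before T: add [T → . e]
No further items can be added.

CLOSURE = { [D → . T b], [T → . e] }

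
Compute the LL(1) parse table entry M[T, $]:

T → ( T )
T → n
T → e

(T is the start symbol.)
To find M[T, $], we find productions for T where $ is in the predict set (PREDICT(N → α) = (FIRST(α) \ {ε}) ∪ (FOLLOW(N) if α ⇒* ε)).

T → ( T ): PREDICT = { '(' }
T → n: PREDICT = { 'n' }
T → e: PREDICT = { 'e' }

M[T, $] is empty (no production applies)

Answer: Empty (error entry)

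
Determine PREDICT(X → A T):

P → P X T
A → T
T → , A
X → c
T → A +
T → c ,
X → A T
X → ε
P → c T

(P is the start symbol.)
{ ',', 'c' }

PREDICT(X → A T) = (FIRST(RHS) \ {ε}) ∪ (FOLLOW(X) if ε ∈ FIRST(RHS), i.e. RHS ⇒* ε)
FIRST(A) = { ',', 'c' }
FIRST(A T) = { ',', 'c' }
ε ∉ FIRST(A T), so FOLLOW(X) is not added.
PREDICT(X → A T) = { ',', 'c' }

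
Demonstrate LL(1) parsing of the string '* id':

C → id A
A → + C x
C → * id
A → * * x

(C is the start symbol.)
LL(1) parsing maintains a stack (initially the start symbol over $) and the input. At each step: if the stack top is a terminal, match it against the current input token; if it is a non-terminal N, replace it with the RHS of M[N, lookahead] (the unique production whose predict set contains the lookahead).

Stack is shown with the top on the left.

Stack   Input   Action
----------------------
C $     * id $  output C → * id
* id $  * id $  match '*'
id $    id $    match 'id'
$       $       accept

The string is accepted.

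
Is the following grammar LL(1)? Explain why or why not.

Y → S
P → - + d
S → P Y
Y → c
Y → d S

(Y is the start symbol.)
Yes, the grammar is LL(1).

A grammar is LL(1) if for each non-terminal N with multiple productions, the predict sets of those productions are pairwise disjoint, where PREDICT(N → α) = (FIRST(α) \ {ε}) ∪ (FOLLOW(N) if α ⇒* ε).

Relevant sets:
  FIRST(S) = { '-' }

For Y:
  PREDICT(Y → S) = { '-' }
  PREDICT(Y → c) = { 'c' }
  PREDICT(Y → d S) = { 'd' }
P, S have a single production, so nothing to check there.

All predict sets are disjoint. The grammar IS LL(1).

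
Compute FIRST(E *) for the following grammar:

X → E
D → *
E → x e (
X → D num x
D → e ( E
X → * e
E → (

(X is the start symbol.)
{ '(', 'x' }

FIRST sets of the non-terminals involved (from the grammar, by fixed-point iteration):
  FIRST(E) = { '(', 'x' }

To compute FIRST(E *), process the symbols left to right:
Symbol E is a non-terminal. Add FIRST(E) \ {ε} = { '(', 'x' }
E is not nullable (ε ∉ FIRST(E)), so stop here.
FIRST(E *) = { '(', 'x' }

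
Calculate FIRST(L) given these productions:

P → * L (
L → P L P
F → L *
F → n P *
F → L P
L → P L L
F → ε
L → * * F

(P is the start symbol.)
{ '*' }

To compute FIRST(L), examine every production with L on the left-hand side, reading each right-hand side left to right until a non-nullable symbol is reached.

FIRST sets of the other non-terminals involved (by the same procedure, iterated to a fixed point):
  FIRST(P) = { '*' }

From L → P L P:
  - P is a non-terminal: add FIRST(P) \ {ε} = { '*' }
    P is not nullable, so stop
From L → P L L:
  - P is a non-terminal: add FIRST(P) \ {ε} = { '*' }
    P is not nullable, so stop
From L → * * F:
  - '*' is a terminal: add '*' and stop

Collecting: FIRST(L) = { '*' }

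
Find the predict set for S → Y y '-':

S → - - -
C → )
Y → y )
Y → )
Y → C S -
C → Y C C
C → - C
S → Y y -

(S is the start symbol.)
PREDICT(S → Y y '-') = (FIRST(RHS) \ {ε}) ∪ (FOLLOW(S) if ε ∈ FIRST(RHS), i.e. RHS ⇒* ε)
FIRST(Y) = { ')', '-', 'y' }
FIRST(Y y '-') = { ')', '-', 'y' }
ε ∉ FIRST(Y y '-'), so FOLLOW(S) is not added.
PREDICT(S → Y y '-') = { ')', '-', 'y' }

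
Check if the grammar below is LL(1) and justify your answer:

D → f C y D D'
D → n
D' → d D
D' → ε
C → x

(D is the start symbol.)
A grammar is LL(1) if for each non-terminal N with multiple productions, the predict sets of those productions are pairwise disjoint, where PREDICT(N → α) = (FIRST(α) \ {ε}) ∪ (FOLLOW(N) if α ⇒* ε).

Relevant sets:
  FOLLOW(D') = { $, 'd' }

For D:
  PREDICT(D → f C y D D') = { 'f' }
  PREDICT(D → n) = { 'n' }
For D':
  PREDICT(D' → d D) = { 'd' }
  PREDICT(D' → ε) = { $, 'd' }
C has a single production, so nothing to check there.

Conflict found: Predict set conflict for D': { 'd' }
The grammar is NOT LL(1).

Answer: No. Predict set conflict for D': { 'd' }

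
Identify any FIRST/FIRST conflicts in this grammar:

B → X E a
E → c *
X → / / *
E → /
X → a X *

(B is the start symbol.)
No FIRST/FIRST conflicts.

A FIRST/FIRST conflict occurs when two productions N → α and N → β for the same non-terminal have FIRST(α) ∩ FIRST(β) ≠ ∅ (with ε ∈ FIRST of a nullable right-hand side, so two nullable alternatives also conflict).

Productions for E:
  E → c *: FIRST = { 'c' }
  E → /: FIRST = { '/' }
Productions for X:
  X → / / *: FIRST = { '/' }
  X → a X *: FIRST = { 'a' }
B has only one production, so no FIRST/FIRST conflict is possible there.

All alternatives of each non-terminal have pairwise disjoint FIRST sets.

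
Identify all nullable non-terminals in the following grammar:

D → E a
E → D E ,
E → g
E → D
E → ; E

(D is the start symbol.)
None

A non-terminal is nullable if it can derive ε (the empty string): either it has an ε-production, or it has a production whose right-hand side consists entirely of nullable non-terminals.

There are no ε-productions, so no non-terminal can derive ε.
No non-terminals are nullable.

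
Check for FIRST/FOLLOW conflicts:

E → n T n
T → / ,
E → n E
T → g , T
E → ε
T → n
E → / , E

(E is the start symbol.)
Nullable non-terminals: E.

E: nullable alternative(s) E → ε; FOLLOW(E) = { $ }
  E → n T n: FIRST \ {ε} = { 'n' } — disjoint from FOLLOW(E)
  E → n E: FIRST \ {ε} = { 'n' } — disjoint from FOLLOW(E)
  E → ε: FIRST \ {ε} = { } — this is the only nullable alternative, skip
  E → / , E: FIRST \ {ε} = { '/' } — disjoint from FOLLOW(E)

T has no nullable alternative, so no FIRST/FOLLOW check is needed there.

No FIRST/FOLLOW conflicts found.

Answer: No FIRST/FOLLOW conflicts.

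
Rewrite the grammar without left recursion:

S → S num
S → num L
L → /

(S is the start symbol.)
S is directly left-recursive. The standard transformation for
  A → A α₁ | ... | A α_m | β₁ | ... | β_n
is
  A  → β₁ A' | ... | β_n A'
  A' → α₁ A' | ... | α_m A' | ε

S → num L becomes S → num L S'
S → S num becomes S' → num S'
Add S' → ε

Productions for other non-terminals are unchanged:
  L → /

Resulting grammar:
S → num L S'
S' → num S'
S' → ε
L → /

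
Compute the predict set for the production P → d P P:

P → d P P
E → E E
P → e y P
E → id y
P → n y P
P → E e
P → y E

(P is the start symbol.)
{ 'd' }

PREDICT(P → d P P) = (FIRST(RHS) \ {ε}) ∪ (FOLLOW(P) if ε ∈ FIRST(RHS), i.e. RHS ⇒* ε)
FIRST(d P P) = { 'd' }
ε ∉ FIRST(d P P), so FOLLOW(P) is not added.
PREDICT(P → d P P) = { 'd' }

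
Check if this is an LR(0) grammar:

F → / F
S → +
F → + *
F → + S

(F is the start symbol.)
Yes, the grammar is LR(0)

A grammar is LR(0) if no state in the canonical LR(0) collection has:
  - both a shift item (dot before a terminal) and a complete item (shift-reduce conflict), or
  - two or more complete items (reduce-reduce conflict; the accept item [F' → F .] counts as a complete item here).

Augment with F' → F and build the canonical LR(0) collection (I0 = CLOSURE({[F' → . F]}), then GOTO on every symbol after a dot until no new states appear). It has 8 states:
  I0: { [F → . + *], [F → . + S], [F → . / F], [F' → . F] }  — shift
  I1: { [F → + . *], [F → + . S], [S → . +] }  — shift
  I2: { [F → . + *], [F → . + S], [F → . / F], [F → / . F] }  — shift
  I3: { [F' → F .] }  — accept
  I4: { [F → / F .] }  — reduce
  I5: { [F → + * .] }  — reduce
  I6: { [S → + .] }  — reduce
  I7: { [F → + S .] }  — reduce

Every state is either a pure shift/goto state or contains exactly one complete item and nothing to shift — no conflicts. The grammar is LR(0).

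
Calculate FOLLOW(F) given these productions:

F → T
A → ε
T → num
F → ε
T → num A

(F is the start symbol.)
F is the start symbol, so $ ∈ FOLLOW(F).
F does not occur on any right-hand side.

Taking the union: FOLLOW(F) = { $ }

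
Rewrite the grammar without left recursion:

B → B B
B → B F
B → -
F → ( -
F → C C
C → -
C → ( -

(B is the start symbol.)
B → - B'
B' → B B'
B' → F B'
B' → ε
F → ( -
F → C C
C → -
C → ( -

B is directly left-recursive. The standard transformation for
  A → A α₁ | ... | A α_m | β₁ | ... | β_n
is
  A  → β₁ A' | ... | β_n A'
  A' → α₁ A' | ... | α_m A' | ε

B → - becomes B → - B'
B → B B becomes B' → B B'
B → B F becomes B' → F B'
Add B' → ε

Productions for other non-terminals are unchanged:
  F → ( -
  F → C C
  C → -
  C → ( -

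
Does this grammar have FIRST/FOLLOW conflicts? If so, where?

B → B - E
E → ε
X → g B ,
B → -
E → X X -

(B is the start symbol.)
Nullable non-terminals: E.
FIRST sets used below: FIRST(X) = { 'g' }

E: nullable alternative(s) E → ε; FOLLOW(E) = { $, ',', '-' }
  E → ε: FIRST \ {ε} = { } — this is the only nullable alternative, skip
  E → X X -: FIRST \ {ε} = { 'g' } — disjoint from FOLLOW(E)

B, X have no nullable alternative, so no FIRST/FOLLOW check is needed there.

No FIRST/FOLLOW conflicts found.

Answer: No FIRST/FOLLOW conflicts.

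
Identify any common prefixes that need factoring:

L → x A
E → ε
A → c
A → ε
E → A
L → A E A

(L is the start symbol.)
No, left-factoring is not needed

Left-factoring is needed when two productions for the same non-terminal
share a common prefix on the right-hand side.

Productions for L:
  L → x A
  L → A E A
Productions for E:
  E → ε
  E → A
Productions for A:
  A → c
  A → ε

No common prefixes found.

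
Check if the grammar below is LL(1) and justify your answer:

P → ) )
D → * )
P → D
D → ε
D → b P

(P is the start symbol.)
Yes, the grammar is LL(1).

Relevant sets:
  FIRST(D) = { '*', 'b', ε }
  FOLLOW(P) = { $ }
  FOLLOW(D) = { $ }

For P:
  PREDICT(P → ')' ')') = { ')' }
  PREDICT(P → D) = { $, '*', 'b' }
For D:
  PREDICT(D → '*' ')') = { '*' }
  PREDICT(D → ε) = { $ }
  PREDICT(D → b P) = { 'b' }

All predict sets are disjoint. The grammar IS LL(1).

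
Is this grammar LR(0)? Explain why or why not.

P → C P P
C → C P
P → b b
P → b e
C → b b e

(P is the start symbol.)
Augment with P' → P and build the canonical LR(0) collection (I0 = CLOSURE({[P' → . P]}), then GOTO on every symbol after a dot until no new states appear). It has 9 states:
  I0: { [C → . C P], [C → . b b e], [P → . C P P], [P → . b b], [P → . b e], [P' → . P] }  — shift
  I1: { [C → . C P], [C → . b b e], [C → C . P], [P → . C P P], [P → . b b], [P → . b e], [P → C . P P] }  — shift
  I2: { [P' → P .] }  — accept
  I3: { [C → b . b e], [P → b . b], [P → b . e] }  — shift
  I4: { [C → b b . e], [P → b b .] }  — shift, reduce
  I5: { [P → b e .] }  — reduce
  I6: { [C → b b e .] }  — reduce
  I7: { [C → . C P], [C → . b b e], [C → C P .], [P → . C P P], [P → . b b], [P → . b e], [P → C P . P] }  — shift, reduce
  I8: { [P → C P P .] }  — reduce

Conflict in state I4:
  Shift-reduce conflict between [P → b b .] and [C → b b . e]
So the grammar is NOT LR(0).

Answer: No. Shift-reduce conflict between [P → b b .] and [C → b b . e]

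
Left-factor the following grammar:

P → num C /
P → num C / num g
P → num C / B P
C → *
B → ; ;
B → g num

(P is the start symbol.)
Left-factoring transforms A → αβ₁ | αβ₂ into A → αA' and A' → β₁ | β₂
(α is the longest common prefix among the alternatives). Repeat until
no nonterminal has two alternatives with a common prefix.

Round 1: P has alternatives sharing prefix 'num C /'. Introduce P': P → num C / P'
  Add: P' → ε
  Add: P' → num g
  Add: P' → B P

No remaining common prefixes — done.

Resulting grammar:
P → num C / P'
P' → ε
P' → num g
P' → B P
C → *
B → ; ;
B → g num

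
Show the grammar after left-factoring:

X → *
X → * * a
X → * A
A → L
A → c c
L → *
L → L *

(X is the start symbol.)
X → * X'
X' → ε
X' → * a
X' → A
A → L
A → c c
L → *
L → L *

Left-factoring transforms A → αβ₁ | αβ₂ into A → αA' and A' → β₁ | β₂
(α is the longest common prefix among the alternatives). Repeat until
no nonterminal has two alternatives with a common prefix.

Round 1: X has alternatives sharing prefix '*'. Introduce X': X → * X'
  Add: X' → ε
  Add: X' → * a
  Add: X' → A

No remaining common prefixes — done.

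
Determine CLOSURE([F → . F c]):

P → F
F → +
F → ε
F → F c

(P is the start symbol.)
Start with: [F → . F c]
  [F → . F c] has the dot before F: add [F → . +], [F → .]
No further items can be added.

CLOSURE = { [F → . +], [F → . F c], [F → .] }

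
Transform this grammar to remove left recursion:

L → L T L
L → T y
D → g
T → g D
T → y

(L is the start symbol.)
L → T y L'
L' → T L L'
L' → ε
D → g
T → g D
T → y

L is directly left-recursive. The standard transformation for
  A → A α₁ | ... | A α_m | β₁ | ... | β_n
is
  A  → β₁ A' | ... | β_n A'
  A' → α₁ A' | ... | α_m A' | ε

L → T y becomes L → T y L'
L → L T L becomes L' → T L L'
Add L' → ε

Productions for other non-terminals are unchanged:
  D → g
  T → g D
  T → y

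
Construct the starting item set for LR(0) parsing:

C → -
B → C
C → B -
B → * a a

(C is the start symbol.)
First, augment the grammar with C' → C
I₀ = CLOSURE({ [C' → . C] }):
  [C' → . C] has the dot before C: add [C → . -], [C → . B -]
  [C → . B -] has the dot before B: add [B → . C], [B → . * a a]
No further items can be added.

I₀ = { [B → . * a a], [B → . C], [C → . -], [C → . B -], [C' → . C] }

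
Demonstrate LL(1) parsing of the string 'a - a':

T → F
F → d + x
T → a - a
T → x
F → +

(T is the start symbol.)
Stack is shown with the top on the left.

Stack    Input    Action
------------------------
T $      a - a $  output T → a - a
a - a $  a - a $  match 'a'
- a $    - a $    match '-'
a $      a $      match 'a'
$        $        accept

The string is accepted.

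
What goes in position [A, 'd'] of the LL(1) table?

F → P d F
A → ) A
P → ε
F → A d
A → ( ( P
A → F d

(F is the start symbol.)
To find M[A, 'd'], we find productions for A where 'd' is in the predict set (PREDICT(N → α) = (FIRST(α) \ {ε}) ∪ (FOLLOW(N) if α ⇒* ε)).

Relevant sets:
  FIRST(F) = { '(', ')', 'd' }

A → ) A: PREDICT = { ')' }
A → ( ( P: PREDICT = { '(' }
A → F d: PREDICT = { '(', ')', 'd' }
  'd' is in predict set, so this production goes in M[A, 'd']

M[A, 'd'] = A → F d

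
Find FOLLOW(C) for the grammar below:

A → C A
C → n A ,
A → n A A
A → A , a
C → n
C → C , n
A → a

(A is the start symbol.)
To compute FOLLOW(C), find every occurrence of C on a right-hand side N → α C β: add FIRST(β) \ {ε}, and if β is empty or nullable also add FOLLOW(N). Iterate to a fixed point.

In A → C A: C is followed by A, add FIRST(A) \ {ε} = { 'a', 'n' }
In C → C , n: C is followed by ',' n, add FIRST(',' n) \ {ε} = { ',' }

Taking the union: FOLLOW(C) = { ',', 'a', 'n' }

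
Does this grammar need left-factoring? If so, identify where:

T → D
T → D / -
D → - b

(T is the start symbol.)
Yes, T has productions with common prefix 'D'

Left-factoring is needed when two productions for the same non-terminal
share a common prefix on the right-hand side.

Productions for T:
  T → D
  T → D / -

Found common prefix 'D' in productions for T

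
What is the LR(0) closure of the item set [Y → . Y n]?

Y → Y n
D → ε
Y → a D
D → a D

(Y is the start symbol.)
{ [Y → . Y n], [Y → . a D] }

To compute CLOSURE, for each item [A → α.Bβ] where B is a non-terminal, add [B → .γ] for all productions B → γ; repeat for the newly added items until nothing changes.

Start with: [Y → . Y n]
  [Y → . Y n] has the dot before Y: add [Y → . a D]
No further items can be added.

CLOSURE = { [Y → . Y n], [Y → . a D] }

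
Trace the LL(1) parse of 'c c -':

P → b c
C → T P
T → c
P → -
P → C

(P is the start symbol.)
Stack is shown with the top on the left.

Stack  Input    Action
----------------------
P $    c c - $  output P → C
C $    c c - $  output C → T P
T P $  c c - $  output T → c
c P $  c c - $  match 'c'
P $    c - $    output P → C
C $    c - $    output C → T P
T P $  c - $    output T → c
c P $  c - $    match 'c'
P $    - $      output P → -
- $    - $      match '-'
$      $        accept

The string is accepted.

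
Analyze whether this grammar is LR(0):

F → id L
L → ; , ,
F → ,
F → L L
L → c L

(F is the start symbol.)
Yes, the grammar is LR(0)

A grammar is LR(0) if no state in the canonical LR(0) collection has:
  - both a shift item (dot before a terminal) and a complete item (shift-reduce conflict), or
  - two or more complete items (reduce-reduce conflict; the accept item [F' → F .] counts as a complete item here).

Augment with F' → F and build the canonical LR(0) collection (I0 = CLOSURE({[F' → . F]}), then GOTO on every symbol after a dot until no new states appear). It has 12 states:
  I0: { [F → . ,], [F → . L L], [F → . id L], [F' → . F], [L → . ; , ,], [L → . c L] }  — shift
  I1: { [F → , .] }  — reduce
  I2: { [L → ; . , ,] }  — shift
  I3: { [F' → F .] }  — accept
  I4: { [F → L . L], [L → . ; , ,], [L → . c L] }  — shift
  I5: { [L → . ; , ,], [L → . c L], [L → c . L] }  — shift
  I6: { [F → id . L], [L → . ; , ,], [L → . c L] }  — shift
  I7: { [F → id L .] }  — reduce
  I8: { [L → c L .] }  — reduce
  I9: { [F → L L .] }  — reduce
  I10: { [L → ; , . ,] }  — shift
  I11: { [L → ; , , .] }  — reduce

Every state is either a pure shift/goto state or contains exactly one complete item and nothing to shift — no conflicts. The grammar is LR(0).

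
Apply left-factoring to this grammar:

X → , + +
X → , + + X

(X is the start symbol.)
X → , + + X'
X' → ε
X' → X

Left-factoring transforms A → αβ₁ | αβ₂ into A → αA' and A' → β₁ | β₂
(α is the longest common prefix among the alternatives). Repeat until
no nonterminal has two alternatives with a common prefix.

Round 1: X has alternatives sharing prefix ', + +'. Introduce X': X → , + + X'
  Add: X' → ε
  Add: X' → X

No remaining common prefixes — done.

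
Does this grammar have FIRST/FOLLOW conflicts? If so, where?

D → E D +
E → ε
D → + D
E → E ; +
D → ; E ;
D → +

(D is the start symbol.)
Yes. E → E ';' '+' with FOLLOW(E) on { ';' }

Nullable non-terminals: E.
FIRST sets used below: FIRST(E) = { ';', ε }

E: nullable alternative(s) E → ε; FOLLOW(E) = { '+', ';' }
  E → ε: FIRST \ {ε} = { } — this is the only nullable alternative, skip
  E → E ; +: FIRST \ {ε} = { ';' } — overlaps FOLLOW(E) on { ';' }: CONFLICT

D has no nullable alternative, so no FIRST/FOLLOW check is needed there.

So the grammar has 1 FIRST/FOLLOW conflict (marked CONFLICT above).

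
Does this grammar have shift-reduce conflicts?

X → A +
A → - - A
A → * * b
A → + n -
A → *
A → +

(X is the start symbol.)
A shift-reduce conflict occurs when an LR(0) state has both:
  - a complete (reduce) item [A → α .] (dot at the end), and
  - a shift item [B → β . c γ] (dot before a terminal).

Augment with X' → X and build the canonical LR(0) collection (I0 = CLOSURE({[X' → . X]}), then GOTO on every symbol after a dot until no new states appear). It has 13 states:
  I0: { [A → . * * b], [A → . *], [A → . + n -], [A → . +], [A → . - - A], [X → . A +], [X' → . X] }  — shift
  I1: { [A → * . * b], [A → * .] }  — shift, reduce
  I2: { [A → + . n -], [A → + .] }  — shift, reduce
  I3: { [A → - . - A] }  — shift
  I4: { [X → A . +] }  — shift
  I5: { [X' → X .] }  — accept
  I6: { [X → A + .] }  — reduce
  I7: { [A → - - . A], [A → . * * b], [A → . *], [A → . + n -], [A → . +], [A → . - - A] }  — shift
  I8: { [A → - - A .] }  — reduce
  I9: { [A → + n . -] }  — shift
  I10: { [A → + n - .] }  — reduce
  I11: { [A → * * . b] }  — shift
  I12: { [A → * * b .] }  — reduce

I1 contains reduce item [A → * .] and shift item [A → * . * b] — shift-reduce conflict.
I2 contains reduce item [A → + .] and shift item [A → + . n -] — shift-reduce conflict.

Answer: Yes — I1: [A → * .] vs [A → * . * b]; I2: [A → + .] vs [A → + . n -]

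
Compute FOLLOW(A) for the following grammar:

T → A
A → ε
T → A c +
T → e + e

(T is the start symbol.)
To compute FOLLOW(A), find every occurrence of A on a right-hand side N → α A β: add FIRST(β) \ {ε}, and if β is empty or nullable also add FOLLOW(N). Iterate to a fixed point.

In T → A: A is at the end, add FOLLOW(T)
In T → A c +: A is followed by c '+', add FIRST(c '+') \ {ε} = { 'c' }

The FOLLOW sets referred to above (computed the same way, to a fixed point):
  FOLLOW(T) = { $ }

Taking the union: FOLLOW(A) = { $, 'c' }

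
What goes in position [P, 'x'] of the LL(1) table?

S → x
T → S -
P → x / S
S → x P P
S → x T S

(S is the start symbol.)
P → x / S

To find M[P, 'x'], we find productions for P where 'x' is in the predict set (PREDICT(N → α) = (FIRST(α) \ {ε}) ∪ (FOLLOW(N) if α ⇒* ε)).

P → x / S: PREDICT = { 'x' }
  'x' is in predict set, so this production goes in M[P, 'x']

M[P, 'x'] = P → x / S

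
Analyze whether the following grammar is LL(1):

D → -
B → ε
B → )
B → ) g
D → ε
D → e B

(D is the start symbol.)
No. Predict set conflict for B: { ')' }

A grammar is LL(1) if for each non-terminal N with multiple productions, the predict sets of those productions are pairwise disjoint, where PREDICT(N → α) = (FIRST(α) \ {ε}) ∪ (FOLLOW(N) if α ⇒* ε).

Relevant sets:
  FOLLOW(D) = { $ }
  FOLLOW(B) = { $ }

For D:
  PREDICT(D → '-') = { '-' }
  PREDICT(D → ε) = { $ }
  PREDICT(D → e B) = { 'e' }
For B:
  PREDICT(B → ε) = { $ }
  PREDICT(B → ')') = { ')' }
  PREDICT(B → ')' g) = { ')' }

Conflict found: Predict set conflict for B: { ')' }
The grammar is NOT LL(1).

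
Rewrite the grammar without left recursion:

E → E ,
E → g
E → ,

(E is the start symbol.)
E is directly left-recursive. The standard transformation for
  A → A α₁ | ... | A α_m | β₁ | ... | β_n
is
  A  → β₁ A' | ... | β_n A'
  A' → α₁ A' | ... | α_m A' | ε

E → g becomes E → g E'
E → , becomes E → , E'
E → E , becomes E' → , E'
Add E' → ε

Resulting grammar:
E → g E'
E → , E'
E' → , E'
E' → ε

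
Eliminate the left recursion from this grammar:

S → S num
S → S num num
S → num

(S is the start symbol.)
S → num S'
S' → num S'
S' → num num S'
S' → ε

S is directly left-recursive. The standard transformation for
  A → A α₁ | ... | A α_m | β₁ | ... | β_n
is
  A  → β₁ A' | ... | β_n A'
  A' → α₁ A' | ... | α_m A' | ε

S → num becomes S → num S'
S → S num becomes S' → num S'
S → S num num becomes S' → num num S'
Add S' → ε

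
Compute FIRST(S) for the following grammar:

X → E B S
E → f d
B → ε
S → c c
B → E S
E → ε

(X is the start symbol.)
{ 'c' }

To compute FIRST(S), examine every production with S on the left-hand side, reading each right-hand side left to right until a non-nullable symbol is reached.

From S → c c:
  - c is a terminal: add 'c' and stop

Collecting: FIRST(S) = { 'c' }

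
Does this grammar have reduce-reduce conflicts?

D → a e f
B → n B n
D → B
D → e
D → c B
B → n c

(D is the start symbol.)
A reduce-reduce conflict occurs when an LR(0) state has two complete items [A → α .] and [B → β .] — both call for a reduction, and with no lookahead the parser cannot choose between them.

Augment with D' → D and build the canonical LR(0) collection (I0 = CLOSURE({[D' → . D]}), then GOTO on every symbol after a dot until no new states appear). It has 13 states:
  I0: { [B → . n B n], [B → . n c], [D → . B], [D → . a e f], [D → . c B], [D → . e], [D' → . D] }  — shift
  I1: { [D → B .] }  — reduce
  I2: { [D' → D .] }  — accept
  I3: { [D → a . e f] }  — shift
  I4: { [B → . n B n], [B → . n c], [D → c . B] }  — shift
  I5: { [D → e .] }  — reduce
  I6: { [B → . n B n], [B → . n c], [B → n . B n], [B → n . c] }  — shift
  I7: { [B → n B . n] }  — shift
  I8: { [B → n c .] }  — reduce
  I9: { [B → n B n .] }  — reduce
  I10: { [D → c B .] }  — reduce
  I11: { [D → a e . f] }  — shift
  I12: { [D → a e f .] }  — reduce

No state contains more than one complete item.

Answer: No reduce-reduce conflicts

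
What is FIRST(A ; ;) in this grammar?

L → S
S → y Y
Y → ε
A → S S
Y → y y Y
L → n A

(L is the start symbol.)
{ 'y' }

FIRST sets of the non-terminals involved (from the grammar, by fixed-point iteration):
  FIRST(A) = { 'y' }

To compute FIRST(A ; ;), process the symbols left to right:
Symbol A is a non-terminal. Add FIRST(A) \ {ε} = { 'y' }
A is not nullable (ε ∉ FIRST(A)), so stop here.
FIRST(A ; ;) = { 'y' }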